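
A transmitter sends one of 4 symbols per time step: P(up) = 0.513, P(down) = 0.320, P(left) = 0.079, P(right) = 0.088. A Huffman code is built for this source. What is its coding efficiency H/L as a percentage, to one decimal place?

Entropy H = −Σ p log₂ p ≈ 1.6179 bits.
Huffman merges: 79/1000+11/125→167/1000; 167/1000+8/25→487/1000; 487/1000+513/1000→1. L = 827/500 ≈ 1.6540.
Efficiency = H/L = 1.6179/1.6540 = 97.8%.

97.8%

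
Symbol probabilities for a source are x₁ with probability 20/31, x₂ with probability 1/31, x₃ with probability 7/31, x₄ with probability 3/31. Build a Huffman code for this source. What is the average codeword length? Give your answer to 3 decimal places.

Repeatedly combine the two least-probable nodes; the expected code length is the sum of the merged weights.
merge 1/31 + 3/31 → 4/31
merge 4/31 + 7/31 → 11/31
merge 11/31 + 20/31 → 1
L = 4/31 + 11/31 + 1 = 46/31 ≈ 1.484 bits/symbol.

1.484 bits/symbol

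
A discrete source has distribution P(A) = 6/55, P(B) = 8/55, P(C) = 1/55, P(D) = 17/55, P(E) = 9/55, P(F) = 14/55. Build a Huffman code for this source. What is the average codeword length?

Repeatedly combine the two least-probable nodes; the expected code length is the sum of the merged weights.
merge 1/55 + 6/55 → 7/55
merge 7/55 + 8/55 → 3/11
merge 9/55 + 14/55 → 23/55
merge 3/11 + 17/55 → 32/55
merge 23/55 + 32/55 → 1
L = 7/55 + 3/11 + 23/55 + 32/55 + 1 = 12/5 = 2.4 bits/symbol.

2.4 bits/symbol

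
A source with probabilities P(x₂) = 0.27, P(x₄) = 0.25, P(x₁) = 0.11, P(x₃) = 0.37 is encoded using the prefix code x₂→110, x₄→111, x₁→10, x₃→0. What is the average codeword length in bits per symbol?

L̄ = Σ pᵢ·ℓᵢ = 0.27·3 + 0.25·3 + 0.11·2 + 0.37·1 = 2.15 bits/symbol.

2.15 bits/symbol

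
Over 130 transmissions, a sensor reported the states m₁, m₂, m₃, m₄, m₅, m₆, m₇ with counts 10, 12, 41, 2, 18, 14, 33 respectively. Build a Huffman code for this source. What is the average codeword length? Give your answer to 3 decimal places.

2.523 bits/symbol

Probabilities are the counts divided by 130.
Repeatedly combine the two least-probable nodes; the expected code length is the sum of the merged weights.
merge 1/65 + 1/13 → 6/65
merge 6/65 + 6/65 → 12/65
merge 7/65 + 9/65 → 16/65
merge 12/65 + 16/65 → 28/65
merge 33/130 + 41/130 → 37/65
merge 28/65 + 37/65 → 1
L = 6/65 + 12/65 + 16/65 + 28/65 + 37/65 + 1 = 164/65 ≈ 2.523 bits/symbol.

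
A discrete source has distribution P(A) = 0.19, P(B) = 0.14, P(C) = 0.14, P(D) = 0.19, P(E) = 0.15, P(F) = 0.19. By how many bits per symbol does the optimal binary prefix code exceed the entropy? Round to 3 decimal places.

Entropy H = −Σ p log₂ p ≈ 2.5704 bits.
Huffman merges: 7/50+7/50→7/25; 3/20+19/100→17/50; 19/100+19/100→19/50; 7/25+17/50→31/50; 19/50+31/50→1. L = 131/50 ≈ 2.6200.
L − H = 2.6200 − 2.5704 = 0.050 bits.

0.050 bits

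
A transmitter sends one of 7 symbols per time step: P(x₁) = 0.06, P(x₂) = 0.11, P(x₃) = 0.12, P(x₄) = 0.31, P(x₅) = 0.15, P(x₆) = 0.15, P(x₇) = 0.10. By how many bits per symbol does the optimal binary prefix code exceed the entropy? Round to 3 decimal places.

0.052 bits

Entropy H = −Σ p log₂ p ≈ 2.6380 bits.
Huffman merges: 3/50+1/10→4/25; 11/100+3/25→23/100; 3/20+3/20→3/10; 4/25+23/100→39/100; 3/10+31/100→61/100; 39/100+61/100→1. L = 269/100 ≈ 2.6900.
L − H = 2.6900 − 2.6380 = 0.052 bits.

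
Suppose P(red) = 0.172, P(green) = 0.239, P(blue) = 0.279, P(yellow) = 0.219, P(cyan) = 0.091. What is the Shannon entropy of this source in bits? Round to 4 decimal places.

2.2386 bits

H = −Σ pᵢ log₂ pᵢ.
−0.172·log₂(0.172) = 0.4368
−0.239·log₂(0.239) = 0.4935
−0.279·log₂(0.279) = 0.5138
−0.219·log₂(0.219) = 0.4798
−0.091·log₂(0.091) = 0.3147
Sum ≈ 2.2386 → 2.2386 bits.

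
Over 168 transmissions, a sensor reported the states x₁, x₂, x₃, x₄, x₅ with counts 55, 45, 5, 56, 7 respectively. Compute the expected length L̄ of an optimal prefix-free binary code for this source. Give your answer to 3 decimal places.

2.071 bits/symbol

Probabilities are the counts divided by 168.
Repeatedly combine the two least-probable nodes; the expected code length is the sum of the merged weights.
merge 5/168 + 1/24 → 1/14
merge 1/14 + 15/56 → 19/56
merge 55/168 + 1/3 → 37/56
merge 19/56 + 37/56 → 1
L = 1/14 + 19/56 + 37/56 + 1 = 29/14 ≈ 2.071 bits/symbol.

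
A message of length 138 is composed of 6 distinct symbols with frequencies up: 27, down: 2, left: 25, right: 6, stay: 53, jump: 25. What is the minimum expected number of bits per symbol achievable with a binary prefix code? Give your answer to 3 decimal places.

Probabilities are the counts divided by 138.
Repeatedly combine the two least-probable nodes; the expected code length is the sum of the merged weights.
merge 1/69 + 1/23 → 4/69
merge 4/69 + 25/138 → 11/46
merge 25/138 + 9/46 → 26/69
merge 11/46 + 26/69 → 85/138
merge 53/138 + 85/138 → 1
L = 4/69 + 11/46 + 26/69 + 85/138 + 1 = 158/69 ≈ 2.290 bits/symbol.

2.290 bits/symbol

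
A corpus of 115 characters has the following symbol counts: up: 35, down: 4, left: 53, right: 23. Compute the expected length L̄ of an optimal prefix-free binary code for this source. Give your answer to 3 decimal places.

1.774 bits/symbol

Probabilities are the counts divided by 115.
Repeatedly combine the two least-probable nodes; the expected code length is the sum of the merged weights.
merge 4/115 + 1/5 → 27/115
merge 27/115 + 7/23 → 62/115
merge 53/115 + 62/115 → 1
L = 27/115 + 62/115 + 1 = 204/115 ≈ 1.774 bits/symbol.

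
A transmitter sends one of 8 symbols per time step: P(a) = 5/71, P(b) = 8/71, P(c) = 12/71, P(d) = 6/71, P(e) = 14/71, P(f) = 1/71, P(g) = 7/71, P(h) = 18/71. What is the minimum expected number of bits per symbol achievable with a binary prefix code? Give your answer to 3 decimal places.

2.803 bits/symbol

Repeatedly combine the two least-probable nodes; the expected code length is the sum of the merged weights.
merge 1/71 + 5/71 → 6/71
merge 6/71 + 6/71 → 12/71
merge 7/71 + 8/71 → 15/71
merge 12/71 + 12/71 → 24/71
merge 14/71 + 15/71 → 29/71
merge 18/71 + 24/71 → 42/71
merge 29/71 + 42/71 → 1
L = 6/71 + 12/71 + 15/71 + 24/71 + 29/71 + 42/71 + 1 = 199/71 ≈ 2.803 bits/symbol.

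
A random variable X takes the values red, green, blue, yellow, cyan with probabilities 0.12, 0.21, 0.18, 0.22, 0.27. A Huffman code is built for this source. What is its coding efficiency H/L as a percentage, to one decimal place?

98.9%

Entropy H = −Σ p log₂ p ≈ 2.2758 bits.
Huffman merges: 3/25+9/50→3/10; 21/100+11/50→43/100; 27/100+3/10→57/100; 43/100+57/100→1. L = 23/10 ≈ 2.3000.
Efficiency = H/L = 2.2758/2.3000 = 98.9%.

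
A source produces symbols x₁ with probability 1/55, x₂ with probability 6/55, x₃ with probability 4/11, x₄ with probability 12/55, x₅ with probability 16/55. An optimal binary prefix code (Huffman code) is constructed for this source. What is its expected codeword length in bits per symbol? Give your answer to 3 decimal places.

Repeatedly combine the two least-probable nodes; the expected code length is the sum of the merged weights.
merge 1/55 + 6/55 → 7/55
merge 7/55 + 12/55 → 19/55
merge 16/55 + 19/55 → 7/11
merge 4/11 + 7/11 → 1
L = 7/55 + 19/55 + 7/11 + 1 = 116/55 ≈ 2.109 bits/symbol.

2.109 bits/symbol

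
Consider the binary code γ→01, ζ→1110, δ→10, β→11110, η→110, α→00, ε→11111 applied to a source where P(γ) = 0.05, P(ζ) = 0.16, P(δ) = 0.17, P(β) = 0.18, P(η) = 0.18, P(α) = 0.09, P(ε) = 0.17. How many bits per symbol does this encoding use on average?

3.55 bits/symbol

L̄ = Σ pᵢ·ℓᵢ = 0.05·2 + 0.16·4 + 0.17·2 + 0.18·5 + 0.18·3 + 0.09·2 + 0.17·5 = 3.55 bits/symbol.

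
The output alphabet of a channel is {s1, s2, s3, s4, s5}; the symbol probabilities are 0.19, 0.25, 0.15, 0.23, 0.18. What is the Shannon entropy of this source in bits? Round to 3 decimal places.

2.299 bits

H = −Σ pᵢ log₂ pᵢ.
−0.19·log₂(0.19) = 0.4552
−0.25·log₂(0.25) = 0.5000
−0.15·log₂(0.15) = 0.4105
−0.23·log₂(0.23) = 0.4877
−0.18·log₂(0.18) = 0.4453
Sum ≈ 2.2987 → 2.299 bits.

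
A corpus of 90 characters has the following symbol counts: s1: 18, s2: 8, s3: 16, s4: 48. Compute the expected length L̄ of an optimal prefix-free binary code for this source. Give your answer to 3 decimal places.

Probabilities are the counts divided by 90.
Repeatedly combine the two least-probable nodes; the expected code length is the sum of the merged weights.
merge 4/45 + 8/45 → 4/15
merge 1/5 + 4/15 → 7/15
merge 7/15 + 8/15 → 1
L = 4/15 + 7/15 + 1 = 26/15 ≈ 1.733 bits/symbol.

1.733 bits/symbol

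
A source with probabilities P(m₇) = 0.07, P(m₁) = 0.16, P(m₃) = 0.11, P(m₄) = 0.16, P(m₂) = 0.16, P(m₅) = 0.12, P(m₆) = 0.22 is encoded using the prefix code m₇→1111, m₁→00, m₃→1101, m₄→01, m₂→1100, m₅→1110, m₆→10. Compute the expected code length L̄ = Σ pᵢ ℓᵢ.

2.92 bits/symbol

L̄ = Σ pᵢ·ℓᵢ = 0.07·4 + 0.16·2 + 0.11·4 + 0.16·2 + 0.16·4 + 0.12·4 + 0.22·2 = 2.92 bits/symbol.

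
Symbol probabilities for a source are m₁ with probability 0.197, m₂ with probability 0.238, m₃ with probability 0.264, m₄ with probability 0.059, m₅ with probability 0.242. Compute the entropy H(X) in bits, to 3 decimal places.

H = −Σ pᵢ log₂ pᵢ.
−0.197·log₂(0.197) = 0.4617
−0.238·log₂(0.238) = 0.4929
−0.264·log₂(0.264) = 0.5072
−0.059·log₂(0.059) = 0.2409
−0.242·log₂(0.242) = 0.4954
Sum ≈ 2.1981 → 2.198 bits.

2.198 bits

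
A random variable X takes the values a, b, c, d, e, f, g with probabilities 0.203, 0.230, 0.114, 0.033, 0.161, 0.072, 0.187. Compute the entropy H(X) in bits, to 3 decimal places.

2.624 bits

H = −Σ pᵢ log₂ pᵢ.
−0.203·log₂(0.203) = 0.4670
−0.230·log₂(0.230) = 0.4877
−0.114·log₂(0.114) = 0.3571
−0.033·log₂(0.033) = 0.1624
−0.161·log₂(0.161) = 0.4242
−0.072·log₂(0.072) = 0.2733
−0.187·log₂(0.187) = 0.4523
Sum ≈ 2.6241 → 2.624 bits.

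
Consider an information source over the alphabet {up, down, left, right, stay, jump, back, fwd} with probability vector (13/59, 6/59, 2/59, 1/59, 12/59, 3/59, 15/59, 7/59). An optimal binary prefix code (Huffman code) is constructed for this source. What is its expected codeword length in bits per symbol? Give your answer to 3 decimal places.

2.678 bits/symbol

Repeatedly combine the two least-probable nodes; the expected code length is the sum of the merged weights.
merge 1/59 + 2/59 → 3/59
merge 3/59 + 3/59 → 6/59
merge 6/59 + 6/59 → 12/59
merge 7/59 + 12/59 → 19/59
merge 12/59 + 13/59 → 25/59
merge 15/59 + 19/59 → 34/59
merge 25/59 + 34/59 → 1
L = 3/59 + 6/59 + 12/59 + 19/59 + 25/59 + 34/59 + 1 = 158/59 ≈ 2.678 bits/symbol.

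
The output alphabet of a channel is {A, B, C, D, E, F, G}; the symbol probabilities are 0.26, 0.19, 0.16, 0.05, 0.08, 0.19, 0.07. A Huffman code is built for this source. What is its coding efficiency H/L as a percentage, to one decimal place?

97.9%

Entropy H = −Σ p log₂ p ≈ 2.6149 bits.
Huffman merges: 1/20+7/100→3/25; 2/25+3/25→1/5; 4/25+19/100→7/20; 19/100+1/5→39/100; 13/50+7/20→61/100; 39/100+61/100→1. L = 267/100 ≈ 2.6700.
Efficiency = H/L = 2.6149/2.6700 = 97.9%.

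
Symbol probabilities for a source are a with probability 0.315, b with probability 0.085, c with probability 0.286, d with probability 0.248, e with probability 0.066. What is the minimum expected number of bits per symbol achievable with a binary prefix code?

Repeatedly combine the two least-probable nodes; the expected code length is the sum of the merged weights.
merge 33/500 + 17/200 → 151/1000
merge 151/1000 + 31/125 → 399/1000
merge 143/500 + 63/200 → 601/1000
merge 399/1000 + 601/1000 → 1
L = 151/1000 + 399/1000 + 601/1000 + 1 = 2151/1000 = 2.151 bits/symbol.

2.151 bits/symbol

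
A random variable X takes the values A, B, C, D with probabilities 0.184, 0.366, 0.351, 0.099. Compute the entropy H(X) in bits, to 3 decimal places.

H = −Σ pᵢ log₂ pᵢ.
−0.184·log₂(0.184) = 0.4494
−0.366·log₂(0.366) = 0.5307
−0.351·log₂(0.351) = 0.5302
−0.099·log₂(0.099) = 0.3303
Sum ≈ 1.8406 → 1.841 bits.

1.841 bits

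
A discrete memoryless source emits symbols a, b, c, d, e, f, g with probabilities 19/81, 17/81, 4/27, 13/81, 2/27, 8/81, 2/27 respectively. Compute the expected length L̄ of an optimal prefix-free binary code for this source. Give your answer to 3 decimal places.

Repeatedly combine the two least-probable nodes; the expected code length is the sum of the merged weights.
merge 2/27 + 2/27 → 4/27
merge 8/81 + 4/27 → 20/81
merge 4/27 + 13/81 → 25/81
merge 17/81 + 19/81 → 4/9
merge 20/81 + 25/81 → 5/9
merge 4/9 + 5/9 → 1
L = 4/27 + 20/81 + 25/81 + 4/9 + 5/9 + 1 = 73/27 ≈ 2.704 bits/symbol.

2.704 bits/symbol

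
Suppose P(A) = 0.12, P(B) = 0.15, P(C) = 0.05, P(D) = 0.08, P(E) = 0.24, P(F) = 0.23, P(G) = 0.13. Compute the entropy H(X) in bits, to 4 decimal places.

2.6497 bits

H = −Σ pᵢ log₂ pᵢ.
−0.12·log₂(0.12) = 0.3671
−0.15·log₂(0.15) = 0.4105
−0.05·log₂(0.05) = 0.2161
−0.08·log₂(0.08) = 0.2915
−0.24·log₂(0.24) = 0.4941
−0.23·log₂(0.23) = 0.4877
−0.13·log₂(0.13) = 0.3826
Sum ≈ 2.6497 → 2.6497 bits.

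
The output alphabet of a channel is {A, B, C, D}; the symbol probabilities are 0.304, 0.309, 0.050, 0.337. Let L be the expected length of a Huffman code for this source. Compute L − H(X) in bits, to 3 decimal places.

0.209 bits

Entropy H = −Σ p log₂ p ≈ 1.7907 bits.
Huffman merges: 1/20+38/125→177/500; 309/1000+337/1000→323/500; 177/500+323/500→1. L = 2 ≈ 2.0000.
L − H = 2.0000 − 1.7907 = 0.209 bits.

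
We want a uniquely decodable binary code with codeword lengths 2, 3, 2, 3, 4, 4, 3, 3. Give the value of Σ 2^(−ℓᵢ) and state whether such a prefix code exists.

1.125; no

With common denominator 2^4 = 16: Σ 2^(−ℓᵢ) = 4/16 + 2/16 + 4/16 + 2/16 + 1/16 + 1/16 + 2/16 + 2/16 = 18/16 = 1.125.
Kraft's inequality requires Σ ≤ 1; here Σ = 1.125 > 1, so no such prefix code exists.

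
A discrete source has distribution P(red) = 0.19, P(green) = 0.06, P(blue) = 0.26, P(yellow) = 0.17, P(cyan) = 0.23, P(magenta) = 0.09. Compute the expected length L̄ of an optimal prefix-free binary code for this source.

2.47 bits/symbol

Repeatedly combine the two least-probable nodes; the expected code length is the sum of the merged weights.
merge 3/50 + 9/100 → 3/20
merge 3/20 + 17/100 → 8/25
merge 19/100 + 23/100 → 21/50
merge 13/50 + 8/25 → 29/50
merge 21/50 + 29/50 → 1
L = 3/20 + 8/25 + 21/50 + 29/50 + 1 = 247/100 = 2.47 bits/symbol.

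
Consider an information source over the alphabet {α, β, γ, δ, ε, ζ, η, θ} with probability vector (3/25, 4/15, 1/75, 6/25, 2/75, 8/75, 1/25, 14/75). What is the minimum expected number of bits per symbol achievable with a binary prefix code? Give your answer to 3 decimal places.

2.613 bits/symbol

Repeatedly combine the two least-probable nodes; the expected code length is the sum of the merged weights.
merge 1/75 + 2/75 → 1/25
merge 1/25 + 1/25 → 2/25
merge 2/25 + 8/75 → 14/75
merge 3/25 + 14/75 → 23/75
merge 14/75 + 6/25 → 32/75
merge 4/15 + 23/75 → 43/75
merge 32/75 + 43/75 → 1
L = 1/25 + 2/25 + 14/75 + 23/75 + 32/75 + 43/75 + 1 = 196/75 ≈ 2.613 bits/symbol.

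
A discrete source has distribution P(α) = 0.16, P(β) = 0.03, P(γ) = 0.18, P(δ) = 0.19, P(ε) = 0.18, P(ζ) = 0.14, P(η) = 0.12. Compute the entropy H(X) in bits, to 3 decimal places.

2.685 bits

H = −Σ pᵢ log₂ pᵢ.
−0.16·log₂(0.16) = 0.4230
−0.03·log₂(0.03) = 0.1518
−0.18·log₂(0.18) = 0.4453
−0.19·log₂(0.19) = 0.4552
−0.18·log₂(0.18) = 0.4453
−0.14·log₂(0.14) = 0.3971
−0.12·log₂(0.12) = 0.3671
Sum ≈ 2.6848 → 2.685 bits.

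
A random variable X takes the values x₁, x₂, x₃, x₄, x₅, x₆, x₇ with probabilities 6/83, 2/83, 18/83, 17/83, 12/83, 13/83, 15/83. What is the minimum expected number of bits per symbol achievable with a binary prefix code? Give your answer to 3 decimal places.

2.675 bits/symbol

Repeatedly combine the two least-probable nodes; the expected code length is the sum of the merged weights.
merge 2/83 + 6/83 → 8/83
merge 8/83 + 12/83 → 20/83
merge 13/83 + 15/83 → 28/83
merge 17/83 + 18/83 → 35/83
merge 20/83 + 28/83 → 48/83
merge 35/83 + 48/83 → 1
L = 8/83 + 20/83 + 28/83 + 35/83 + 48/83 + 1 = 222/83 ≈ 2.675 bits/symbol.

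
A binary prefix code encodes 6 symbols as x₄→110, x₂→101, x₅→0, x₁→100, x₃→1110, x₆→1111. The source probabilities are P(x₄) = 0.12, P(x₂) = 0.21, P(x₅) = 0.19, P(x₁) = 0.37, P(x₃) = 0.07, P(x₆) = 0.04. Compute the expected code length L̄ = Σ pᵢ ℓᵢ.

2.73 bits/symbol

L̄ = Σ pᵢ·ℓᵢ = 0.12·3 + 0.21·3 + 0.19·1 + 0.37·3 + 0.07·4 + 0.04·4 = 2.73 bits/symbol.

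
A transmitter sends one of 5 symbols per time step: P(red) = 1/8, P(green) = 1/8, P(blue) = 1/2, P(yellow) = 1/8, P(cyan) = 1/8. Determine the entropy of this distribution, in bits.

Each probability is a power of 1/2, so log₂(1/p) is an integer.
H = Σ p·log₂(1/p) = 1/8·3 + 1/8·3 + 1/2·1 + 1/8·3 + 1/8·3 = 2 bits.

2 bits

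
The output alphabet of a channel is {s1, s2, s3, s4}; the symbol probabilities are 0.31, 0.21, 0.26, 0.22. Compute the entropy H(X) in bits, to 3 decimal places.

1.982 bits

H = −Σ pᵢ log₂ pᵢ.
−0.31·log₂(0.31) = 0.5238
−0.21·log₂(0.21) = 0.4728
−0.26·log₂(0.26) = 0.5053
−0.22·log₂(0.22) = 0.4806
Sum ≈ 1.9825 → 1.982 bits.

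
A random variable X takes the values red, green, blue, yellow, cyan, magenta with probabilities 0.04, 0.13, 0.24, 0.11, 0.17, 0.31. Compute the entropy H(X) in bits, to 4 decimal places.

H = −Σ pᵢ log₂ pᵢ.
−0.04·log₂(0.04) = 0.1858
−0.13·log₂(0.13) = 0.3826
−0.24·log₂(0.24) = 0.4941
−0.11·log₂(0.11) = 0.3503
−0.17·log₂(0.17) = 0.4346
−0.31·log₂(0.31) = 0.5238
Sum ≈ 2.3712 → 2.3712 bits.

2.3712 bits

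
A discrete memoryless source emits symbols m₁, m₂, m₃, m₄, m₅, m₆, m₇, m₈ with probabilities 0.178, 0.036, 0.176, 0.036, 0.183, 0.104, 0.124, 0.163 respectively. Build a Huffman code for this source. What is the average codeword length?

2.887 bits/symbol

Repeatedly combine the two least-probable nodes; the expected code length is the sum of the merged weights.
merge 9/250 + 9/250 → 9/125
merge 9/125 + 13/125 → 22/125
merge 31/250 + 163/1000 → 287/1000
merge 22/125 + 22/125 → 44/125
merge 89/500 + 183/1000 → 361/1000
merge 287/1000 + 44/125 → 639/1000
merge 361/1000 + 639/1000 → 1
L = 9/125 + 22/125 + 287/1000 + 44/125 + 361/1000 + 639/1000 + 1 = 2887/1000 = 2.887 bits/symbol.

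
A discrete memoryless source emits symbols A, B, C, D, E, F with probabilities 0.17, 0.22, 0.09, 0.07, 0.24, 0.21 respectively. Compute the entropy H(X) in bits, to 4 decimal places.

2.4633 bits

H = −Σ pᵢ log₂ pᵢ.
−0.17·log₂(0.17) = 0.4346
−0.22·log₂(0.22) = 0.4806
−0.09·log₂(0.09) = 0.3127
−0.07·log₂(0.07) = 0.2686
−0.24·log₂(0.24) = 0.4941
−0.21·log₂(0.21) = 0.4728
Sum ≈ 2.4633 → 2.4633 bits.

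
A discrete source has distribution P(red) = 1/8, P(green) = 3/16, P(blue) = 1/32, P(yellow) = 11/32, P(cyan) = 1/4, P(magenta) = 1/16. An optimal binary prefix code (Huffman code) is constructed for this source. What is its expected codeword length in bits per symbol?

Repeatedly combine the two least-probable nodes; the expected code length is the sum of the merged weights.
merge 1/32 + 1/16 → 3/32
merge 3/32 + 1/8 → 7/32
merge 3/16 + 7/32 → 13/32
merge 1/4 + 11/32 → 19/32
merge 13/32 + 19/32 → 1
L = 3/32 + 7/32 + 13/32 + 19/32 + 1 = 37/16 = 2.3125 bits/symbol.

2.3125 bits/symbol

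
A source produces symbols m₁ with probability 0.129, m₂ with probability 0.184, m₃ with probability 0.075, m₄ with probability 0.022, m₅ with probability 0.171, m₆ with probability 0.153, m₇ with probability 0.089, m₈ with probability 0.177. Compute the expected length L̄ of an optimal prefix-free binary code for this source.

2.913 bits/symbol

Repeatedly combine the two least-probable nodes; the expected code length is the sum of the merged weights.
merge 11/500 + 3/40 → 97/1000
merge 89/1000 + 97/1000 → 93/500
merge 129/1000 + 153/1000 → 141/500
merge 171/1000 + 177/1000 → 87/250
merge 23/125 + 93/500 → 37/100
merge 141/500 + 87/250 → 63/100
merge 37/100 + 63/100 → 1
L = 97/1000 + 93/500 + 141/500 + 87/250 + 37/100 + 63/100 + 1 = 2913/1000 = 2.913 bits/symbol.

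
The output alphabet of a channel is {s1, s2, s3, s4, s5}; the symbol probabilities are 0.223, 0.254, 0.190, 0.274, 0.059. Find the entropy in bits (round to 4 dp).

2.1928 bits

H = −Σ pᵢ log₂ pᵢ.
−0.223·log₂(0.223) = 0.4828
−0.254·log₂(0.254) = 0.5022
−0.190·log₂(0.190) = 0.4552
−0.274·log₂(0.274) = 0.5118
−0.059·log₂(0.059) = 0.2409
Sum ≈ 2.1928 → 2.1928 bits.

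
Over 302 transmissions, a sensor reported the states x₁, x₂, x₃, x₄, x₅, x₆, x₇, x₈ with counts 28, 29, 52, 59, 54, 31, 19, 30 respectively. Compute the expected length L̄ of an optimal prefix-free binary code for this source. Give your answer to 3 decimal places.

Probabilities are the counts divided by 302.
Repeatedly combine the two least-probable nodes; the expected code length is the sum of the merged weights.
merge 19/302 + 14/151 → 47/302
merge 29/302 + 15/151 → 59/302
merge 31/302 + 47/302 → 39/151
merge 26/151 + 27/151 → 53/151
merge 59/302 + 59/302 → 59/151
merge 39/151 + 53/151 → 92/151
merge 59/151 + 92/151 → 1
L = 47/302 + 59/302 + 39/151 + 53/151 + 59/151 + 92/151 + 1 = 447/151 ≈ 2.960 bits/symbol.

2.960 bits/symbol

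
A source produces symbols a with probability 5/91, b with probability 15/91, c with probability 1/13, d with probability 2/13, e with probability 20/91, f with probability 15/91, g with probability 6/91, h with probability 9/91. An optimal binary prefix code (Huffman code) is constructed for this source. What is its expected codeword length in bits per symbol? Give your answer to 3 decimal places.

2.901 bits/symbol

Repeatedly combine the two least-probable nodes; the expected code length is the sum of the merged weights.
merge 5/91 + 6/91 → 11/91
merge 1/13 + 9/91 → 16/91
merge 11/91 + 2/13 → 25/91
merge 15/91 + 15/91 → 30/91
merge 16/91 + 20/91 → 36/91
merge 25/91 + 30/91 → 55/91
merge 36/91 + 55/91 → 1
L = 11/91 + 16/91 + 25/91 + 30/91 + 36/91 + 55/91 + 1 = 264/91 ≈ 2.901 bits/symbol.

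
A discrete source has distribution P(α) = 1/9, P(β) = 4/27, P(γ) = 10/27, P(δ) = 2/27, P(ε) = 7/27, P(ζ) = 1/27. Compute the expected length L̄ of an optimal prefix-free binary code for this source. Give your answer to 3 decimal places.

2.333 bits/symbol

Repeatedly combine the two least-probable nodes; the expected code length is the sum of the merged weights.
merge 1/27 + 2/27 → 1/9
merge 1/9 + 1/9 → 2/9
merge 4/27 + 2/9 → 10/27
merge 7/27 + 10/27 → 17/27
merge 10/27 + 17/27 → 1
L = 1/9 + 2/9 + 10/27 + 17/27 + 1 = 7/3 ≈ 2.333 bits/symbol.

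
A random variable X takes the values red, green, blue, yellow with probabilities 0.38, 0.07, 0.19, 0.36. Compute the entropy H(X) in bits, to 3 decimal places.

1.785 bits

H = −Σ pᵢ log₂ pᵢ.
−0.38·log₂(0.38) = 0.5305
−0.07·log₂(0.07) = 0.2686
−0.19·log₂(0.19) = 0.4552
−0.36·log₂(0.36) = 0.5306
Sum ≈ 1.7848 → 1.785 bits.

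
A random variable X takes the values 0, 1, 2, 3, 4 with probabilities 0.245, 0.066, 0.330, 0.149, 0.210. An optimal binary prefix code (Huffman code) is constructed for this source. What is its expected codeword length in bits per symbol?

Repeatedly combine the two least-probable nodes; the expected code length is the sum of the merged weights.
merge 33/500 + 149/1000 → 43/200
merge 21/100 + 43/200 → 17/40
merge 49/200 + 33/100 → 23/40
merge 17/40 + 23/40 → 1
L = 43/200 + 17/40 + 23/40 + 1 = 443/200 = 2.215 bits/symbol.

2.215 bits/symbol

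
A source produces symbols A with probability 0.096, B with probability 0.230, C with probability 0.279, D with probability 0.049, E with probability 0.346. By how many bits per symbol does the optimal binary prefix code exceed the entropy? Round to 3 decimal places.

0.076 bits

Entropy H = −Σ p log₂ p ≈ 2.0690 bits.
Huffman merges: 49/1000+12/125→29/200; 29/200+23/100→3/8; 279/1000+173/500→5/8; 3/8+5/8→1. L = 429/200 ≈ 2.1450.
L − H = 2.1450 − 2.0690 = 0.076 bits.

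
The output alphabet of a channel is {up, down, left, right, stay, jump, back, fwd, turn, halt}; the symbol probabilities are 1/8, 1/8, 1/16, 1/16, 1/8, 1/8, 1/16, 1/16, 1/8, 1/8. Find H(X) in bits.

3.25 bits

Each probability is a power of 1/2, so log₂(1/p) is an integer.
H = Σ p·log₂(1/p) = 1/8·3 + 1/8·3 + 1/16·4 + 1/16·4 + 1/8·3 + 1/8·3 + 1/16·4 + 1/16·4 + 1/8·3 + 1/8·3 = 3.25 bits.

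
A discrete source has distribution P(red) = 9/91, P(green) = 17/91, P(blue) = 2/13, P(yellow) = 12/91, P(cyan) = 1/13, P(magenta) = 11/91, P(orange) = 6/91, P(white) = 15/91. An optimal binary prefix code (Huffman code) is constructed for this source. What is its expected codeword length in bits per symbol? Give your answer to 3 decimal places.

Repeatedly combine the two least-probable nodes; the expected code length is the sum of the merged weights.
merge 6/91 + 1/13 → 1/7
merge 9/91 + 11/91 → 20/91
merge 12/91 + 1/7 → 25/91
merge 2/13 + 15/91 → 29/91
merge 17/91 + 20/91 → 37/91
merge 25/91 + 29/91 → 54/91
merge 37/91 + 54/91 → 1
L = 1/7 + 20/91 + 25/91 + 29/91 + 37/91 + 54/91 + 1 = 269/91 ≈ 2.956 bits/symbol.

2.956 bits/symbol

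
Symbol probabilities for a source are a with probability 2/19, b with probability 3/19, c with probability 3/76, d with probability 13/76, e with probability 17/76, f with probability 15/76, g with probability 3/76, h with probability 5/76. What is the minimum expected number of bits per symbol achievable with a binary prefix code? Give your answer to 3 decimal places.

2.803 bits/symbol

Repeatedly combine the two least-probable nodes; the expected code length is the sum of the merged weights.
merge 3/76 + 3/76 → 3/38
merge 5/76 + 3/38 → 11/76
merge 2/19 + 11/76 → 1/4
merge 3/19 + 13/76 → 25/76
merge 15/76 + 17/76 → 8/19
merge 1/4 + 25/76 → 11/19
merge 8/19 + 11/19 → 1
L = 3/38 + 11/76 + 1/4 + 25/76 + 8/19 + 11/19 + 1 = 213/76 ≈ 2.803 bits/symbol.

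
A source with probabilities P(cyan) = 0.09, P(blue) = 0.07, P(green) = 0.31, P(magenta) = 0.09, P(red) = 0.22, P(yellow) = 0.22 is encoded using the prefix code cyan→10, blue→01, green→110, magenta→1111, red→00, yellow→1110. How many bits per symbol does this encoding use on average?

2.93 bits/symbol

L̄ = Σ pᵢ·ℓᵢ = 0.09·2 + 0.07·2 + 0.31·3 + 0.09·4 + 0.22·2 + 0.22·4 = 2.93 bits/symbol.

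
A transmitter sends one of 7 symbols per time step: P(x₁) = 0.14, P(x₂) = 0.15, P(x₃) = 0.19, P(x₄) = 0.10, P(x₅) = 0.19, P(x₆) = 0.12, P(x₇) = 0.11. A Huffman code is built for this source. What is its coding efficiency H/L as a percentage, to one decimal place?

Entropy H = −Σ p log₂ p ≈ 2.7677 bits.
Huffman merges: 1/10+11/100→21/100; 3/25+7/50→13/50; 3/20+19/100→17/50; 19/100+21/100→2/5; 13/50+17/50→3/5; 2/5+3/5→1. L = 281/100 ≈ 2.8100.
Efficiency = H/L = 2.7677/2.8100 = 98.5%.

98.5%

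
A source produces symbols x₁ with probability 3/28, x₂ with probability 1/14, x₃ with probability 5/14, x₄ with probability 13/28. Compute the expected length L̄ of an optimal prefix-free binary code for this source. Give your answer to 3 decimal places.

1.714 bits/symbol

Repeatedly combine the two least-probable nodes; the expected code length is the sum of the merged weights.
merge 1/14 + 3/28 → 5/28
merge 5/28 + 5/14 → 15/28
merge 13/28 + 15/28 → 1
L = 5/28 + 15/28 + 1 = 12/7 ≈ 1.714 bits/symbol.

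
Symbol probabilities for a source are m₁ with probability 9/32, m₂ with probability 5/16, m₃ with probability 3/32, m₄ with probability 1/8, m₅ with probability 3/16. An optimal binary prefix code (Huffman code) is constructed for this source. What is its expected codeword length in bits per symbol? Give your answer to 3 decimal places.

2.219 bits/symbol

Repeatedly combine the two least-probable nodes; the expected code length is the sum of the merged weights.
merge 3/32 + 1/8 → 7/32
merge 3/16 + 7/32 → 13/32
merge 9/32 + 5/16 → 19/32
merge 13/32 + 19/32 → 1
L = 7/32 + 13/32 + 19/32 + 1 = 71/32 ≈ 2.219 bits/symbol.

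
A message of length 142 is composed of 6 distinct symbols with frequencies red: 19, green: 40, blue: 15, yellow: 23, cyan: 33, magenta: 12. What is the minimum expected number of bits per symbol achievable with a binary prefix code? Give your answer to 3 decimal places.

2.486 bits/symbol

Probabilities are the counts divided by 142.
Repeatedly combine the two least-probable nodes; the expected code length is the sum of the merged weights.
merge 6/71 + 15/142 → 27/142
merge 19/142 + 23/142 → 21/71
merge 27/142 + 33/142 → 30/71
merge 20/71 + 21/71 → 41/71
merge 30/71 + 41/71 → 1
L = 27/142 + 21/71 + 30/71 + 41/71 + 1 = 353/142 ≈ 2.486 bits/symbol.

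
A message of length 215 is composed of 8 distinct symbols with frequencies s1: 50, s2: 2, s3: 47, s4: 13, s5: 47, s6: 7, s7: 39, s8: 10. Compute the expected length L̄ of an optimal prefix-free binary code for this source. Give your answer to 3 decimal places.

Probabilities are the counts divided by 215.
Repeatedly combine the two least-probable nodes; the expected code length is the sum of the merged weights.
merge 2/215 + 7/215 → 9/215
merge 9/215 + 2/43 → 19/215
merge 13/215 + 19/215 → 32/215
merge 32/215 + 39/215 → 71/215
merge 47/215 + 47/215 → 94/215
merge 10/43 + 71/215 → 121/215
merge 94/215 + 121/215 → 1
L = 9/215 + 19/215 + 32/215 + 71/215 + 94/215 + 121/215 + 1 = 561/215 ≈ 2.609 bits/symbol.

2.609 bits/symbol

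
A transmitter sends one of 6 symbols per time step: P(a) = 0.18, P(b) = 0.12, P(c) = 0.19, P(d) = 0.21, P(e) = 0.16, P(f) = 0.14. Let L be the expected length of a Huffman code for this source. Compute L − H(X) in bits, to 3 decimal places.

0.039 bits

Entropy H = −Σ p log₂ p ≈ 2.5606 bits.
Huffman merges: 3/25+7/50→13/50; 4/25+9/50→17/50; 19/100+21/100→2/5; 13/50+17/50→3/5; 2/5+3/5→1. L = 13/5 ≈ 2.6000.
L − H = 2.6000 − 2.5606 = 0.039 bits.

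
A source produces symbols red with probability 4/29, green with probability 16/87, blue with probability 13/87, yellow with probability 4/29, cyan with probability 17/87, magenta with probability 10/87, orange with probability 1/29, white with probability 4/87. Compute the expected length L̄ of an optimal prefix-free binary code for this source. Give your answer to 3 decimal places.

2.885 bits/symbol

Repeatedly combine the two least-probable nodes; the expected code length is the sum of the merged weights.
merge 1/29 + 4/87 → 7/87
merge 7/87 + 10/87 → 17/87
merge 4/29 + 4/29 → 8/29
merge 13/87 + 16/87 → 1/3
merge 17/87 + 17/87 → 34/87
merge 8/29 + 1/3 → 53/87
merge 34/87 + 53/87 → 1
L = 7/87 + 17/87 + 8/29 + 1/3 + 34/87 + 53/87 + 1 = 251/87 ≈ 2.885 bits/symbol.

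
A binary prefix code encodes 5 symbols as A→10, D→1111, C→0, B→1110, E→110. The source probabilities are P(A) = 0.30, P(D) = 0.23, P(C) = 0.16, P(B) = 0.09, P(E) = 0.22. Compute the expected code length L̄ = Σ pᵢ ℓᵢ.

L̄ = Σ pᵢ·ℓᵢ = 0.30·2 + 0.23·4 + 0.16·1 + 0.09·4 + 0.22·3 = 2.7 bits/symbol.

2.7 bits/symbol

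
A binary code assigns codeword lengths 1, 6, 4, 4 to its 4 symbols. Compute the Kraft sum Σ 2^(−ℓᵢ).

With common denominator 2^6 = 64: Σ 2^(−ℓᵢ) = 32/64 + 1/64 + 4/64 + 4/64 = 41/64 = 0.640625.

0.640625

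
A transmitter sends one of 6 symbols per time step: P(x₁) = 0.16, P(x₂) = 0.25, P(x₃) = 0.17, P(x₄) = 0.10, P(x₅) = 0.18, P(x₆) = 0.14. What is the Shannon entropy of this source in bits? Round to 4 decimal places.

2.5322 bits

H = −Σ pᵢ log₂ pᵢ.
−0.16·log₂(0.16) = 0.4230
−0.25·log₂(0.25) = 0.5000
−0.17·log₂(0.17) = 0.4346
−0.10·log₂(0.10) = 0.3322
−0.18·log₂(0.18) = 0.4453
−0.14·log₂(0.14) = 0.3971
Sum ≈ 2.5322 → 2.5322 bits.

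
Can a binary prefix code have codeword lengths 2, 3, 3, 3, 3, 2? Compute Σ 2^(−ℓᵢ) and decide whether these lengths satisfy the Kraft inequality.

1; yes

With common denominator 2^3 = 8: Σ 2^(−ℓᵢ) = 2/8 + 1/8 + 1/8 + 1/8 + 1/8 + 2/8 = 8/8 = 1.
Kraft's inequality requires Σ ≤ 1; here Σ = 1 ≤ 1, so such a prefix code exists.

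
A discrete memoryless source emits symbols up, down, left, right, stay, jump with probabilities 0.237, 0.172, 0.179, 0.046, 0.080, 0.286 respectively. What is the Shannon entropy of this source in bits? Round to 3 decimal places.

H = −Σ pᵢ log₂ pᵢ.
−0.237·log₂(0.237) = 0.4923
−0.172·log₂(0.172) = 0.4368
−0.179·log₂(0.179) = 0.4443
−0.046·log₂(0.046) = 0.2043
−0.080·log₂(0.080) = 0.2915
−0.286·log₂(0.286) = 0.5165
Sum ≈ 2.3857 → 2.386 bits.

2.386 bits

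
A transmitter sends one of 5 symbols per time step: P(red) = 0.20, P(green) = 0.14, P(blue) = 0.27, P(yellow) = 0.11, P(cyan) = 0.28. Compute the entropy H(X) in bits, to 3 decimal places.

H = −Σ pᵢ log₂ pᵢ.
−0.20·log₂(0.20) = 0.4644
−0.14·log₂(0.14) = 0.3971
−0.27·log₂(0.27) = 0.5100
−0.11·log₂(0.11) = 0.3503
−0.28·log₂(0.28) = 0.5142
Sum ≈ 2.2360 → 2.236 bits.

2.236 bits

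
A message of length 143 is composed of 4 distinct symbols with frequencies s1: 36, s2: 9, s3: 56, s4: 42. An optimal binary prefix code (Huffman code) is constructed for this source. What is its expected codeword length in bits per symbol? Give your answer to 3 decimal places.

1.923 bits/symbol

Probabilities are the counts divided by 143.
Repeatedly combine the two least-probable nodes; the expected code length is the sum of the merged weights.
merge 9/143 + 36/143 → 45/143
merge 42/143 + 45/143 → 87/143
merge 56/143 + 87/143 → 1
L = 45/143 + 87/143 + 1 = 25/13 ≈ 1.923 bits/symbol.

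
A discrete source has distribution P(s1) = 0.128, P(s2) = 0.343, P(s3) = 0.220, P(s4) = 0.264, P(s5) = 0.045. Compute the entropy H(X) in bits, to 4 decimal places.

2.0983 bits

H = −Σ pᵢ log₂ pᵢ.
−0.128·log₂(0.128) = 0.3796
−0.343·log₂(0.343) = 0.5295
−0.220·log₂(0.220) = 0.4806
−0.264·log₂(0.264) = 0.5072
−0.045·log₂(0.045) = 0.2013
Sum ≈ 2.0983 → 2.0983 bits.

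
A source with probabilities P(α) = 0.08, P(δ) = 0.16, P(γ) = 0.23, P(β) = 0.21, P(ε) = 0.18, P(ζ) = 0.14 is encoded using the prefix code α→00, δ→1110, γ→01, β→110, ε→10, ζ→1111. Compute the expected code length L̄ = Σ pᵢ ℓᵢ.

2.81 bits/symbol

L̄ = Σ pᵢ·ℓᵢ = 0.08·2 + 0.16·4 + 0.23·2 + 0.21·3 + 0.18·2 + 0.14·4 = 2.81 bits/symbol.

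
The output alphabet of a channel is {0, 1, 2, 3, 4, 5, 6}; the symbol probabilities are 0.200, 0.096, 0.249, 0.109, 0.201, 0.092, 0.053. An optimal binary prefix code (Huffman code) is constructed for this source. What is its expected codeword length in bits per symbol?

2.695 bits/symbol

Repeatedly combine the two least-probable nodes; the expected code length is the sum of the merged weights.
merge 53/1000 + 23/250 → 29/200
merge 12/125 + 109/1000 → 41/200
merge 29/200 + 1/5 → 69/200
merge 201/1000 + 41/200 → 203/500
merge 249/1000 + 69/200 → 297/500
merge 203/500 + 297/500 → 1
L = 29/200 + 41/200 + 69/200 + 203/500 + 297/500 + 1 = 539/200 = 2.695 bits/symbol.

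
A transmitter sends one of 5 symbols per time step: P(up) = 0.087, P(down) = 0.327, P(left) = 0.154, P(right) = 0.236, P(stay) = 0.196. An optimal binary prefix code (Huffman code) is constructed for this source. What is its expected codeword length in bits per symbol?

Repeatedly combine the two least-probable nodes; the expected code length is the sum of the merged weights.
merge 87/1000 + 77/500 → 241/1000
merge 49/250 + 59/250 → 54/125
merge 241/1000 + 327/1000 → 71/125
merge 54/125 + 71/125 → 1
L = 241/1000 + 54/125 + 71/125 + 1 = 2241/1000 = 2.241 bits/symbol.

2.241 bits/symbol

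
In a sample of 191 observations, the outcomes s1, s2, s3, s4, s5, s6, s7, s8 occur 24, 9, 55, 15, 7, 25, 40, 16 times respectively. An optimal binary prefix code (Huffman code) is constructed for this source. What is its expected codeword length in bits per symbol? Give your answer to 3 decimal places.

Probabilities are the counts divided by 191.
Repeatedly combine the two least-probable nodes; the expected code length is the sum of the merged weights.
merge 7/191 + 9/191 → 16/191
merge 15/191 + 16/191 → 31/191
merge 16/191 + 24/191 → 40/191
merge 25/191 + 31/191 → 56/191
merge 40/191 + 40/191 → 80/191
merge 55/191 + 56/191 → 111/191
merge 80/191 + 111/191 → 1
L = 16/191 + 31/191 + 40/191 + 56/191 + 80/191 + 111/191 + 1 = 525/191 ≈ 2.749 bits/symbol.

2.749 bits/symbol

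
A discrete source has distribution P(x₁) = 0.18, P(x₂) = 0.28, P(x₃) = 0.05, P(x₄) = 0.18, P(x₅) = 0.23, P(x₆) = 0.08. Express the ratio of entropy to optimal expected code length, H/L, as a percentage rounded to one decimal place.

98.4%

Entropy H = −Σ p log₂ p ≈ 2.4001 bits.
Huffman merges: 1/20+2/25→13/100; 13/100+9/50→31/100; 9/50+23/100→41/100; 7/25+31/100→59/100; 41/100+59/100→1. L = 61/25 ≈ 2.4400.
Efficiency = H/L = 2.4001/2.4400 = 98.4%.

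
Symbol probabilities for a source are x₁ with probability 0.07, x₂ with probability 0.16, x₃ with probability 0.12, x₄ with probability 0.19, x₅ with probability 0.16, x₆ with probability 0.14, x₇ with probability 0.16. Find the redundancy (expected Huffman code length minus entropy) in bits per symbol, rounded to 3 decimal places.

Entropy H = −Σ p log₂ p ≈ 2.7570 bits.
Huffman merges: 7/100+3/25→19/100; 7/50+4/25→3/10; 4/25+4/25→8/25; 19/100+19/100→19/50; 3/10+8/25→31/50; 19/50+31/50→1. L = 281/100 ≈ 2.8100.
L − H = 2.8100 − 2.7570 = 0.053 bits.

0.053 bits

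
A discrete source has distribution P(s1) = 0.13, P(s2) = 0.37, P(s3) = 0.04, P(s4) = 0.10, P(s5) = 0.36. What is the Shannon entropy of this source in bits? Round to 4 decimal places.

H = −Σ pᵢ log₂ pᵢ.
−0.13·log₂(0.13) = 0.3826
−0.37·log₂(0.37) = 0.5307
−0.04·log₂(0.04) = 0.1858
−0.10·log₂(0.10) = 0.3322
−0.36·log₂(0.36) = 0.5306
Sum ≈ 1.9619 → 1.9619 bits.

1.9619 bits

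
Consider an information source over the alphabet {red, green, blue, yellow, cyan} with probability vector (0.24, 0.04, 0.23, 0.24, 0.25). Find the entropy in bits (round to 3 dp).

2.162 bits

H = −Σ pᵢ log₂ pᵢ.
−0.24·log₂(0.24) = 0.4941
−0.04·log₂(0.04) = 0.1858
−0.23·log₂(0.23) = 0.4877
−0.24·log₂(0.24) = 0.4941
−0.25·log₂(0.25) = 0.5000
Sum ≈ 2.1617 → 2.162 bits.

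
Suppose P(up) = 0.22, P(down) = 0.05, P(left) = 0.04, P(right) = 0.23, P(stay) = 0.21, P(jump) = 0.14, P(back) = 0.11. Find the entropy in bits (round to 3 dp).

H = −Σ pᵢ log₂ pᵢ.
−0.22·log₂(0.22) = 0.4806
−0.05·log₂(0.05) = 0.2161
−0.04·log₂(0.04) = 0.1858
−0.23·log₂(0.23) = 0.4877
−0.21·log₂(0.21) = 0.4728
−0.14·log₂(0.14) = 0.3971
−0.11·log₂(0.11) = 0.3503
Sum ≈ 2.5903 → 2.590 bits.

2.590 bits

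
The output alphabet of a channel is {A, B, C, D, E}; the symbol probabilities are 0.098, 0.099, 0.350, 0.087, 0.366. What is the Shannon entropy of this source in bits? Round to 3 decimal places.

H = −Σ pᵢ log₂ pᵢ.
−0.098·log₂(0.098) = 0.3284
−0.099·log₂(0.099) = 0.3303
−0.350·log₂(0.350) = 0.5301
−0.087·log₂(0.087) = 0.3065
−0.366·log₂(0.366) = 0.5307
Sum ≈ 2.0260 → 2.026 bits.

2.026 bits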